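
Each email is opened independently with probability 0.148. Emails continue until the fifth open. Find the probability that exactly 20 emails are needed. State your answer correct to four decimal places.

0.0249

Y = trial on which the fifth success occurs; negative binomial, r=5, p=0.148.
P(Y=20) = C(19,4) · p^5 · (1−p)^15
= 3876 · 7.1008e-05 · 0.090489 = 0.024905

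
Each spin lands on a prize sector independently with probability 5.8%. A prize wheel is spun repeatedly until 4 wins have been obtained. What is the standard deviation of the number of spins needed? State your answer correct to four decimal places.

33.4678

Y = total spins until the fourth success; negative binomial with r=4, p=0.058.
SD(Y) = √[r(1−p)/p²] = √(1120.095125) = 33.467822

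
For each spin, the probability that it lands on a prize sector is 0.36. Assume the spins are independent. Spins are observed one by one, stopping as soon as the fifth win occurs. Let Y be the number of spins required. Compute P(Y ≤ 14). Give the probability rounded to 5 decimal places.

0.60799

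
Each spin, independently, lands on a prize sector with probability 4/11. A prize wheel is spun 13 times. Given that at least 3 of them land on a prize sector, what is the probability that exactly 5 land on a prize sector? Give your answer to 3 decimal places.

0.243

X ~ Binomial(13, 0.363636). Want P(X=5 | X≥3) = P(X=5) / P(X≥3).
P(X=5) = C(13,5)·0.363636^5·0.636364^8 = 0.22007
P(X≥3) = 1 − 0.00281 − 0.02085 − 0.07148 = 0.90486
Ratio = 0.22007 / 0.90486 = 0.24321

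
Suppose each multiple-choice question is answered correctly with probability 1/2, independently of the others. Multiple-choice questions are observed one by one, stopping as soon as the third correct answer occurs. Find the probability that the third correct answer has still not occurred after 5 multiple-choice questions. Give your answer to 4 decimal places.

Needing more than 5 multiple-choice questions ⇔ fewer than 3 successes in the first 5. With X ~ Binomial(5, 0.50), P(Y > 5) = P(X ≤ 2).
  k=0: C(5,0)·0.50^0·0.50^5 = 0.031250
  k=1: C(5,1)·0.50^1·0.50^4 = 0.156250
  k=2: C(5,2)·0.50^2·0.50^3 = 0.312500
P(X ≤ 2) = 0.500000

0.5000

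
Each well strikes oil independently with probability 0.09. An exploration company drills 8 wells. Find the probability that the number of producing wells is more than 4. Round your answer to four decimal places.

0.0003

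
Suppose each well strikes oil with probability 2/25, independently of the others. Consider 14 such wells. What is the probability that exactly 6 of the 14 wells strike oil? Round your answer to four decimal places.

0.0004

X ~ Binomial(n=14, p=0.08).
P(X=6) = C(14,6) · p^6 · (1−p)^8
= 3003 · 2.6214e-07 · 0.51322 = 0.000404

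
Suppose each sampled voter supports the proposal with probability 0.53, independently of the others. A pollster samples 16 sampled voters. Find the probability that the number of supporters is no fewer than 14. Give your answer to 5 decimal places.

X ~ Binomial(16, 0.53); P(X ≥ 14) = Σ C(16,k) p^k (1−p)^(16−k) over k:
  k=14: C(16,14)·0.53^14·0.47^2 = 0.0036580
  k=15: C(16,15)·0.53^15·0.47^1 = 0.0005500
  k=16: C(16,16)·0.53^16·0.47^0 = 0.0000388
Total = 0.0042467

0.00425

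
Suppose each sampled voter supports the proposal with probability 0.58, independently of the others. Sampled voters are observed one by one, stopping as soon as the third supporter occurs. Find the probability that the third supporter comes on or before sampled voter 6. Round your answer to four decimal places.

0.7920

Finishing within 6 sampled voters ⇔ at least 3 successes in the first 6. With X ~ Binomial(6, 0.58), P(Y ≤ 6) = 1 − P(X ≤ 2).
  k=0: C(6,0)·0.58^0·0.42^6 = 0.005489
  k=1: C(6,1)·0.58^1·0.42^5 = 0.045481
  k=2: C(6,2)·0.58^2·0.42^4 = 0.157016
1 − 0.207986 = 0.792014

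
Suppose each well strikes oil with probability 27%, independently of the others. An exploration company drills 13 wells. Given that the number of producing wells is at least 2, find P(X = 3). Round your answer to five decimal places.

0.26795

X ~ Binomial(13, 0.27). Want P(X=3 | X≥2) = P(X=3) / P(X≥2).
P(X=3) = C(13,3)·0.27^3·0.73^10 = 0.2419279
P(X≥2) = 1 − 0.0167185 − 0.0803862 = 0.9028953
Ratio = 0.2419279 / 0.9028953 = 0.2679468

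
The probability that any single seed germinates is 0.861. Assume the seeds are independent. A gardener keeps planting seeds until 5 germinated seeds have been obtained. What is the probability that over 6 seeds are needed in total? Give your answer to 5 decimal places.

0.19798

Needing more than 6 seeds ⇔ fewer than 5 successes in the first 6. With X ~ Binomial(6, 0.861), P(Y > 6) = P(X ≤ 4).
  k=0: C(6,0)·0.861^0·0.139^6 = 0.0000072
  k=1: C(6,1)·0.861^1·0.139^5 = 0.0002681
  k=2: C(6,2)·0.861^2·0.139^4 = 0.0041510
  k=3: C(6,3)·0.861^3·0.139^3 = 0.0342834
  k=4: C(6,4)·0.861^4·0.139^2 = 0.1592698
P(X ≤ 4) = 0.1979795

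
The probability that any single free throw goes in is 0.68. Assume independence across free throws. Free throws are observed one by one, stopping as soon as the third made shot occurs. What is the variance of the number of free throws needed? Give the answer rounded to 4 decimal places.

Y = total free throws until the third success; negative binomial with r=3, p=0.68.
Var(Y) = r(1−p)/p² = 3·0.32 / 0.68² = 2.076125

2.0761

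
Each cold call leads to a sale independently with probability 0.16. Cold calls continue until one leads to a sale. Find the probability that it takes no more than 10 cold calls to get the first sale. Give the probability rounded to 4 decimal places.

0.8251

Y = number of cold calls to the first success; geometric, p = 0.16.
P(Y ≤ 10) = 1 − (1−p)^10 = 1 − 0.174901 = 0.825099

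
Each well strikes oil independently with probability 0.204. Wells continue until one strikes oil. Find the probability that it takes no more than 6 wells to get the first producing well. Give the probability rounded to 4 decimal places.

Y = number of wells to the first success; geometric, p = 0.204.
P(Y ≤ 6) = 1 − (1−p)^6 = 1 − 0.254377 = 0.745623

0.7456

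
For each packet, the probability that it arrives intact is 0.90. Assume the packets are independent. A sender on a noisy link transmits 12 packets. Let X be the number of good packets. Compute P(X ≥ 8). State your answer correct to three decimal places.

0.996

X ~ Binomial(12, 0.90); P(X ≥ 8) = Σ C(12,k) p^k (1−p)^(12−k) over k:
  k=8: C(12,8)·0.90^8·0.10^4 = 0.02131
  k=9: C(12,9)·0.90^9·0.10^3 = 0.08523
  k=10: C(12,10)·0.90^10·0.10^2 = 0.23013
  k=11: C(12,11)·0.90^11·0.10^1 = 0.37657
  k=12: C(12,12)·0.90^12·0.10^0 = 0.28243
Total = 0.99567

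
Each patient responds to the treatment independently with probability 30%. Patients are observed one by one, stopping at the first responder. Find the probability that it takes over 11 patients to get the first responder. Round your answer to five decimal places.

0.01977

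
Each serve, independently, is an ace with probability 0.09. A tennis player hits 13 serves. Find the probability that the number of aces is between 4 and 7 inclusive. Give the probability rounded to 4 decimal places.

0.0242

X ~ Binomial(13, 0.09); P(4 ≤ X ≤ 7) = Σ C(13,k) p^k (1−p)^(13−k) over k:
  k=4: C(13,4)·0.09^4·0.91^9 = 0.020075
  k=5: C(13,5)·0.09^5·0.91^8 = 0.003574
  k=6: C(13,6)·0.09^6·0.91^7 = 0.000471
  k=7: C(13,7)·0.09^7·0.91^6 = 0.000047
Total = 0.024166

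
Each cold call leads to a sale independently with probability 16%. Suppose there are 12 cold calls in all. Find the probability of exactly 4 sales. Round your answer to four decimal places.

X ~ Binomial(n=12, p=0.16).
P(X=4) = C(12,4) · p^4 · (1−p)^8
= 495 · 0.00065536 · 0.24788 = 0.080412

0.0804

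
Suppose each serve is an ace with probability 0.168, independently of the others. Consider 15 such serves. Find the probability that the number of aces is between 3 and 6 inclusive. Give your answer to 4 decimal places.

X ~ Binomial(15, 0.168); P(3 ≤ X ≤ 6) = Σ C(15,k) p^k (1−p)^(15−k) over k:
  k=3: C(15,3)·0.168^3·0.832^12 = 0.237366
  k=4: C(15,4)·0.168^4·0.832^11 = 0.143789
  k=5: C(15,5)·0.168^5·0.832^10 = 0.063876
  k=6: C(15,6)·0.168^6·0.832^9 = 0.021497
Total = 0.466528

0.4665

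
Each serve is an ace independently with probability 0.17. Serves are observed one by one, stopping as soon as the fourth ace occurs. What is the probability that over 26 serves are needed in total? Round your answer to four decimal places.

Needing more than 26 serves ⇔ fewer than 4 successes in the first 26. With X ~ Binomial(26, 0.17), P(Y > 26) = P(X ≤ 3).
  k=0: C(26,0)·0.17^0·0.83^26 = 0.007871
  k=1: C(26,1)·0.17^1·0.83^25 = 0.041915
  k=2: C(26,2)·0.17^2·0.83^24 = 0.107314
  k=3: C(26,3)·0.17^3·0.83^23 = 0.175839
P(X ≤ 3) = 0.332940

0.3329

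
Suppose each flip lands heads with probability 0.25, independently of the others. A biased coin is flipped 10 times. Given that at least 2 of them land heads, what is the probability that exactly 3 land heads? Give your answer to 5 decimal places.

X ~ Binomial(10, 0.25). Want P(X=3 | X≥2) = P(X=3) / P(X≥2).
P(X=3) = C(10,3)·0.25^3·0.75^7 = 0.2502823
P(X≥2) = 1 − 0.0563135 − 0.1877117 = 0.7559748
Ratio = 0.2502823 / 0.7559748 = 0.3310723

0.33107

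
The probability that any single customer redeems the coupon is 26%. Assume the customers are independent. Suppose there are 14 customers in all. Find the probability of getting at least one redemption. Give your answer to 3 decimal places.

0.985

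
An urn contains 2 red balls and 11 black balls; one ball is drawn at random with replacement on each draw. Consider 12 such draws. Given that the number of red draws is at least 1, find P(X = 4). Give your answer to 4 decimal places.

X ~ Binomial(12, 0.153846). Want P(X=4 | X≥1) = P(X=4) / P(X≥1).
P(X=4) = C(12,4)·0.153846^4·0.846154^8 = 0.072870
P(X≥1) = 1 − 0.134708 = 0.865292
Ratio = 0.072870 / 0.865292 = 0.084214

0.0842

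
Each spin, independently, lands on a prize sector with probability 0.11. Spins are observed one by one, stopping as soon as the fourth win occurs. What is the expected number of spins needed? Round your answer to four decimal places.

Y = total spins until the fourth success; negative binomial with r=4, p=0.11.
E[Y] = r / p = 4 / 0.11 = 36.363636

36.3636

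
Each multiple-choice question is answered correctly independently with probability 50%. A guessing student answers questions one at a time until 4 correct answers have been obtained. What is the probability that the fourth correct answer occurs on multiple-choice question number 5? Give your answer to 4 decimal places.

Y = trial on which the fourth success occurs; negative binomial, r=4, p=0.50.
P(Y=5) = C(4,3) · p^4 · (1−p)^1
= 4 · 0.0625 · 0.5 = 0.125000

0.1250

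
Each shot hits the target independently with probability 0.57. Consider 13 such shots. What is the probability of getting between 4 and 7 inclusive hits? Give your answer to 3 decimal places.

0.500

X ~ Binomial(13, 0.57); P(4 ≤ X ≤ 7) = Σ C(13,k) p^k (1−p)^(13−k) over k:
  k=4: C(13,4)·0.57^4·0.43^9 = 0.03793
  k=5: C(13,5)·0.57^5·0.43^8 = 0.09051
  k=6: C(13,6)·0.57^6·0.43^7 = 0.15997
  k=7: C(13,7)·0.57^7·0.43^6 = 0.21206
Total = 0.50047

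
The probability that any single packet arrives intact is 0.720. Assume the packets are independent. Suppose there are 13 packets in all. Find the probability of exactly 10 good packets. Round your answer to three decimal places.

X ~ Binomial(n=13, p=0.72).
P(X=10) = C(13,10) · p^10 · (1−p)^3
= 286 · 0.037439 · 0.021952 = 0.23505

0.235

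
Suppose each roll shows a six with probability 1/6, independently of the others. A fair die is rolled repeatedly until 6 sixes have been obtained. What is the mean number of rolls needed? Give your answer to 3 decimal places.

Y = total rolls until the sixth success; negative binomial with r=6, p=0.166667.
E[Y] = r / p = 6 / 0.166667 = 36.00000

36.000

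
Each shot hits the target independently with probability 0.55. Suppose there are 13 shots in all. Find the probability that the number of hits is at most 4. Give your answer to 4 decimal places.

0.0698

X ~ Binomial(13, 0.55); P(X ≤ 4) = Σ C(13,k) p^k (1−p)^(13−k) over k:
  k=0: C(13,0)·0.55^0·0.45^13 = 0.000031
  k=1: C(13,1)·0.55^1·0.45^12 = 0.000493
  k=2: C(13,2)·0.55^2·0.45^11 = 0.003615
  k=3: C(13,3)·0.55^3·0.45^10 = 0.016202
  k=4: C(13,4)·0.55^4·0.45^9 = 0.049507
Total = 0.069849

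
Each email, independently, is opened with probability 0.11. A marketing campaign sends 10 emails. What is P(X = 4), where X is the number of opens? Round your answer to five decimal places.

0.01528

X ~ Binomial(n=10, p=0.11).
P(X=4) = C(10,4) · p^4 · (1−p)^6
= 210 · 0.00014641 · 0.49698 = 0.0152802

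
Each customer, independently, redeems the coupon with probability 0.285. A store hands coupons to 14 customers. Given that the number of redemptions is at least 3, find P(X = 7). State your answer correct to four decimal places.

X ~ Binomial(14, 0.285). Want P(X=7 | X≥3) = P(X=7) / P(X≥3).
P(X=7) = C(14,7)·0.285^7·0.715^7 = 0.050073
P(X≥3) = 1 − 0.009126 − 0.050927 − 0.131948 = 0.807998
Ratio = 0.050073 / 0.807998 = 0.061972

0.0620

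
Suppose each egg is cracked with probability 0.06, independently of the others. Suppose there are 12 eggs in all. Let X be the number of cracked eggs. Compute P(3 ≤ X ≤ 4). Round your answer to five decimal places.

X ~ Binomial(12, 0.06); P(3 ≤ X ≤ 4) = Σ C(12,k) p^k (1−p)^(12−k) over k:
  k=3: C(12,3)·0.06^3·0.94^9 = 0.0272287
  k=4: C(12,4)·0.06^4·0.94^8 = 0.0039105
Total = 0.0311392

0.03114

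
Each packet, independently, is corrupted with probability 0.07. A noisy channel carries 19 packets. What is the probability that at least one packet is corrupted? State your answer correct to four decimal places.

0.7481

P(at least one) = 1 − P(none) = 1 − (1 − 0.07)^19
= 1 − 0.251870 = 0.748130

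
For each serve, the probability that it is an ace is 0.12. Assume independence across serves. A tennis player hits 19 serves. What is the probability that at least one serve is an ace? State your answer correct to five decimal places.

P(at least one) = 1 − P(none) = 1 − (1 − 0.12)^19
= 1 − 0.0881395 = 0.9118605

0.91186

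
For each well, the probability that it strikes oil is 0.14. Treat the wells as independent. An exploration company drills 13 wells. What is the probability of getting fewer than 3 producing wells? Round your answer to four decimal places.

0.7296

X ~ Binomial(13, 0.14); P(X ≤ 2) = Σ C(13,k) p^k (1−p)^(13−k) over k:
  k=0: C(13,0)·0.14^0·0.86^13 = 0.140760
  k=1: C(13,1)·0.14^1·0.86^12 = 0.297888
  k=2: C(13,2)·0.14^2·0.86^11 = 0.290960
Total = 0.729608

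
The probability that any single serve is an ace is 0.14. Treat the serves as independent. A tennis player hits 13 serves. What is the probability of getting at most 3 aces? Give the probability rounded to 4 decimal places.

0.9033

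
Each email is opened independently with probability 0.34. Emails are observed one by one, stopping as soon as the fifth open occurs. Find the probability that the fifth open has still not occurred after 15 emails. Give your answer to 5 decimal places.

Needing more than 15 emails ⇔ fewer than 5 successes in the first 15. With X ~ Binomial(15, 0.34), P(Y > 15) = P(X ≤ 4).
  k=0: C(15,0)·0.34^0·0.66^15 = 0.0019641
  k=1: C(15,1)·0.34^1·0.66^14 = 0.0151770
  k=2: C(15,2)·0.34^2·0.66^13 = 0.0547291
  k=3: C(15,3)·0.34^3·0.66^12 = 0.1221730
  k=4: C(15,4)·0.34^4·0.66^11 = 0.1888129
P(X ≤ 4) = 0.3828561

0.38286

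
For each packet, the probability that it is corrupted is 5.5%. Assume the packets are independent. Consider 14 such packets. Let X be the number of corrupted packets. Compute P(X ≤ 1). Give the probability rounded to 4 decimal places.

0.8220

X ~ Binomial(14, 0.055); P(X ≤ 1) = Σ C(14,k) p^k (1−p)^(14−k) over k:
  k=0: C(14,0)·0.055^0·0.945^14 = 0.452945
  k=1: C(14,1)·0.055^1·0.945^13 = 0.369066
Total = 0.822011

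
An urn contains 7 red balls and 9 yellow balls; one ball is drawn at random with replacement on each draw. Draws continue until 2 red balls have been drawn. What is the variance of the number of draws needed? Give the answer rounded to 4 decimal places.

5.8776

Y = total draws until the second success; negative binomial with r=2, p=0.4375.
Var(Y) = r(1−p)/p² = 2·0.5625 / 0.4375² = 5.877551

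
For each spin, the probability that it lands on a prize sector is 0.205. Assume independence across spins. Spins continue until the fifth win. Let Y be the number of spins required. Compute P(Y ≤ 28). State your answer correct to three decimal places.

Finishing within 28 spins ⇔ at least 5 successes in the first 28. With X ~ Binomial(28, 0.205), P(Y ≤ 28) = 1 − P(X ≤ 4).
  k=0: C(28,0)·0.205^0·0.795^28 = 0.00162
  k=1: C(28,1)·0.205^1·0.795^27 = 0.01172
  k=2: C(28,2)·0.205^2·0.795^26 = 0.04079
  k=3: C(28,3)·0.205^3·0.795^25 = 0.09116
  k=4: C(28,4)·0.205^4·0.795^24 = 0.14691
1 − 0.29219 = 0.70781

0.708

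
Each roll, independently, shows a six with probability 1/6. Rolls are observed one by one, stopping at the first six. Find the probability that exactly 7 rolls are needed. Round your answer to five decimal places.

Geometric (trials to first success), p = 0.166667.
P(Y = 7) = (1−p)^6 · p = 0.3349 · 0.166667 = 0.0558163

0.05582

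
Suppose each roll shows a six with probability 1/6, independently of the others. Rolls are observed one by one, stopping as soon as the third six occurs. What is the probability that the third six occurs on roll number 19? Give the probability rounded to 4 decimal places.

0.0383

Y = trial on which the third success occurs; negative binomial, r=3, p=0.166667.
P(Y=19) = C(18,2) · p^3 · (1−p)^16
= 153 · 0.0046296 · 0.054088 = 0.038312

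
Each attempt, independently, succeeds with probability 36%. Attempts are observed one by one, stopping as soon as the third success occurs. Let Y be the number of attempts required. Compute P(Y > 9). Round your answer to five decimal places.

Needing more than 9 attempts ⇔ fewer than 3 successes in the first 9. With X ~ Binomial(9, 0.36), P(Y > 9) = P(X ≤ 2).
  k=0: C(9,0)·0.36^0·0.64^9 = 0.0180144
  k=1: C(9,1)·0.36^1·0.64^8 = 0.0911979
  k=2: C(9,2)·0.36^2·0.64^7 = 0.2051953
P(X ≤ 2) = 0.3144075

0.31441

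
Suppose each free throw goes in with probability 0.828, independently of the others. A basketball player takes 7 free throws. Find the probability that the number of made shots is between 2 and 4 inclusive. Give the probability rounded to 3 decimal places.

0.103

X ~ Binomial(7, 0.828); P(2 ≤ X ≤ 4) = Σ C(7,k) p^k (1−p)^(7−k) over k:
  k=2: C(7,2)·0.828^2·0.172^5 = 0.00217
  k=3: C(7,3)·0.828^3·0.172^4 = 0.01739
  k=4: C(7,4)·0.828^4·0.172^3 = 0.08371
Total = 0.10327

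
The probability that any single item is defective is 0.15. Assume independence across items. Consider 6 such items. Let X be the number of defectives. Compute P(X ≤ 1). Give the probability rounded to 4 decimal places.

0.7765

X ~ Binomial(6, 0.15); P(X ≤ 1) = Σ C(6,k) p^k (1−p)^(6−k) over k:
  k=0: C(6,0)·0.15^0·0.85^6 = 0.377150
  k=1: C(6,1)·0.15^1·0.85^5 = 0.399335
Total = 0.776484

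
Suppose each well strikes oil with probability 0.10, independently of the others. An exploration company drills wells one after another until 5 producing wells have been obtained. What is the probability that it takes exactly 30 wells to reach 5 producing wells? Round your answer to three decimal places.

0.017

Y = trial on which the fifth success occurs; negative binomial, r=5, p=0.10.
P(Y=30) = C(29,4) · p^5 · (1−p)^25
= 23751 · 1e-05 · 0.07179 = 0.01705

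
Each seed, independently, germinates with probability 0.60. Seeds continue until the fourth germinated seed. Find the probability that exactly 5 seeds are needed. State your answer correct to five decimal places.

0.20736

Y = trial on which the fourth success occurs; negative binomial, r=4, p=0.60.
P(Y=5) = C(4,3) · p^4 · (1−p)^1
= 4 · 0.1296 · 0.4 = 0.2073600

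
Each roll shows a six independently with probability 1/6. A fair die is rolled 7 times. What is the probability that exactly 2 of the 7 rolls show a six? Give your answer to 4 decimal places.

X ~ Binomial(n=7, p=0.166667).
P(X=2) = C(7,2) · p^2 · (1−p)^5
= 21 · 0.027778 · 0.40188 = 0.234429

0.2344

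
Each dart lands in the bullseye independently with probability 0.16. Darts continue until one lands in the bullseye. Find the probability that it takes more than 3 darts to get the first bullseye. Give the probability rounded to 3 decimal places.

Y = number of darts to the first success; geometric, p = 0.16.
P(Y > 3) = P(first 3 all fail) = (1−p)^3 = 0.59270

0.593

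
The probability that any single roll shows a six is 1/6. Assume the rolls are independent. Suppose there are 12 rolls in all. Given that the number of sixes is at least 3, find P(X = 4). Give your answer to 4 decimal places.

0.2754

X ~ Binomial(12, 0.166667). Want P(X=4 | X≥3) = P(X=4) / P(X≥3).
P(X=4) = C(12,4)·0.166667^4·0.833333^8 = 0.088828
P(X≥3) = 1 − 0.112157 − 0.269176 − 0.296094 = 0.322574
Ratio = 0.088828 / 0.322574 = 0.275373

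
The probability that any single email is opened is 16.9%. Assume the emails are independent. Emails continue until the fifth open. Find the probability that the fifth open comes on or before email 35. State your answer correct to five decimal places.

0.72782

Finishing within 35 emails ⇔ at least 5 successes in the first 35. With X ~ Binomial(35, 0.169), P(Y ≤ 35) = 1 − P(X ≤ 4).
  k=0: C(35,0)·0.169^0·0.831^35 = 0.0015347
  k=1: C(35,1)·0.169^1·0.831^34 = 0.0109242
  k=2: C(35,2)·0.169^2·0.831^33 = 0.0377680
  k=3: C(35,3)·0.169^3·0.831^32 = 0.0844895
  k=4: C(35,4)·0.169^4·0.831^31 = 0.1374606
1 − 0.2721770 = 0.7278230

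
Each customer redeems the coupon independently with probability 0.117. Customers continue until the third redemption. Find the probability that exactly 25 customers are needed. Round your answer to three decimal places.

Y = trial on which the third success occurs; negative binomial, r=3, p=0.117.
P(Y=25) = C(24,2) · p^3 · (1−p)^22
= 276 · 0.0016016 · 0.064734 = 0.02862

0.029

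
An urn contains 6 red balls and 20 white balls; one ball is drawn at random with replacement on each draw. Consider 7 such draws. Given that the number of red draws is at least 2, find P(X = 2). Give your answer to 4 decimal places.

0.5953

X ~ Binomial(7, 0.230769). Want P(X=2 | X≥2) = P(X=2) / P(X≥2).
P(X=2) = C(7,2)·0.230769^2·0.769231^5 = 0.301202
P(X≥2) = 1 − 0.159366 − 0.334669 = 0.505964
Ratio = 0.301202 / 0.505964 = 0.595303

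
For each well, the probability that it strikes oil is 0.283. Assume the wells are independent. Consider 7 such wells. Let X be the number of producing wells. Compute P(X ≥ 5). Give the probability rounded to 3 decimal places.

0.022

X ~ Binomial(7, 0.283); P(X ≥ 5) = Σ C(7,k) p^k (1−p)^(7−k) over k:
  k=5: C(7,5)·0.283^5·0.717^2 = 0.01960
  k=6: C(7,6)·0.283^6·0.717^1 = 0.00258
  k=7: C(7,7)·0.283^7·0.717^0 = 0.00015
Total = 0.02232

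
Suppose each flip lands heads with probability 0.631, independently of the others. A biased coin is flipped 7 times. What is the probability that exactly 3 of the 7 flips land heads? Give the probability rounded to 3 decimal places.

0.163

X ~ Binomial(n=7, p=0.631).
P(X=3) = C(7,3) · p^3 · (1−p)^4
= 35 · 0.25124 · 0.01854 = 0.16303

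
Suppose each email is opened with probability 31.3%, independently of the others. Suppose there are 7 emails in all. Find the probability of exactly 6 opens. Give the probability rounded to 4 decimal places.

X ~ Binomial(n=7, p=0.313).
P(X=6) = C(7,6) · p^6 · (1−p)^1
= 7 · 0.0009403 · 0.687 = 0.004522

0.0045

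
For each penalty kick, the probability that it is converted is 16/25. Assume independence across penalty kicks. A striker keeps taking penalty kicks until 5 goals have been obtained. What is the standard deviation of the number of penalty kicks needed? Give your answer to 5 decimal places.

2.09631

Y = total penalty kicks until the fifth success; negative binomial with r=5, p=0.64.
SD(Y) = √[r(1−p)/p²] = √(4.3945312) = 2.0963137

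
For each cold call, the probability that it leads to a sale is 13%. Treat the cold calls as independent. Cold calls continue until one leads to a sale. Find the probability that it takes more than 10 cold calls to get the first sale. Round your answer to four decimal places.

Y = number of cold calls to the first success; geometric, p = 0.13.
P(Y > 10) = P(first 10 all fail) = (1−p)^10 = 0.248423

0.2484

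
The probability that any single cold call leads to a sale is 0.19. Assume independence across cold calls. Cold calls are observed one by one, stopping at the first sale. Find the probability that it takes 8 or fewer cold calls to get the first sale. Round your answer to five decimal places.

Y = number of cold calls to the first success; geometric, p = 0.19.
P(Y ≤ 8) = 1 − (1−p)^8 = 1 − 0.1853020 = 0.8146980

0.81470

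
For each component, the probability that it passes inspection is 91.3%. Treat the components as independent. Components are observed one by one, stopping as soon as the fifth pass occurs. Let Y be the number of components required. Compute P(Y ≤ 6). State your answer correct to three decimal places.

Finishing within 6 components ⇔ at least 5 successes in the first 6. With X ~ Binomial(6, 0.913), P(Y ≤ 6) = 1 − P(X ≤ 4).
  k=0: C(6,0)·0.913^0·0.087^6 = 0.00000
  k=1: C(6,1)·0.913^1·0.087^5 = 0.00003
  k=2: C(6,2)·0.913^2·0.087^4 = 0.00072
  k=3: C(6,3)·0.913^3·0.087^3 = 0.01002
  k=4: C(6,4)·0.913^4·0.087^2 = 0.07889
1 − 0.08966 = 0.91034

0.910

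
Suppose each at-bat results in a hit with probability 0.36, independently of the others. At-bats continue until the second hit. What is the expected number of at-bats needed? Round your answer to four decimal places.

5.5556

Y = total at-bats until the second success; negative binomial with r=2, p=0.36.
E[Y] = r / p = 2 / 0.36 = 5.555556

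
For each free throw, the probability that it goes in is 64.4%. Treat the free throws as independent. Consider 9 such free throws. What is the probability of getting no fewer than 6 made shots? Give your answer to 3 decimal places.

0.594

X ~ Binomial(9, 0.644); P(X ≥ 6) = Σ C(9,k) p^k (1−p)^(9−k) over k:
  k=6: C(9,6)·0.644^6·0.356^3 = 0.27036
  k=7: C(9,7)·0.644^7·0.356^2 = 0.20961
  k=8: C(9,8)·0.644^8·0.356^1 = 0.09479
  k=9: C(9,9)·0.644^9·0.356^0 = 0.01905
Total = 0.59381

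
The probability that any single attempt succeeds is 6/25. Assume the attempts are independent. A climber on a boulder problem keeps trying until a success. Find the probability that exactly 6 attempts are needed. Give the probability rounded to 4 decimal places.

0.0609

Geometric (trials to first success), p = 0.24.
P(Y = 6) = (1−p)^5 · p = 0.25355 · 0.24 = 0.060853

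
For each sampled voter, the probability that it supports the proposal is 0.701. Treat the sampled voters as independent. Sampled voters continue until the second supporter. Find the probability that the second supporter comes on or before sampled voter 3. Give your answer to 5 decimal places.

0.78526

Finishing within 3 sampled voters ⇔ at least 2 successes in the first 3. With X ~ Binomial(3, 0.701), P(Y ≤ 3) = 1 − P(X ≤ 1).
  k=0: C(3,0)·0.701^0·0.299^3 = 0.0267309
  k=1: C(3,1)·0.701^1·0.299^2 = 0.1880103
1 − 0.2147412 = 0.7852588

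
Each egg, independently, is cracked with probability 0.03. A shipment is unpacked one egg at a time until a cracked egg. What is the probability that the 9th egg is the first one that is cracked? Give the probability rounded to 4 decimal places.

0.0235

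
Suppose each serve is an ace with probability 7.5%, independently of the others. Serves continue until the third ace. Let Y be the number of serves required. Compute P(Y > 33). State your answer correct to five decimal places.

Needing more than 33 serves ⇔ fewer than 3 successes in the first 33. With X ~ Binomial(33, 0.075), P(Y > 33) = P(X ≤ 2).
  k=0: C(33,0)·0.075^0·0.925^33 = 0.0763268
  k=1: C(33,1)·0.075^1·0.925^32 = 0.2042258
  k=2: C(33,2)·0.075^2·0.925^31 = 0.2649416
P(X ≤ 2) = 0.5454942

0.54549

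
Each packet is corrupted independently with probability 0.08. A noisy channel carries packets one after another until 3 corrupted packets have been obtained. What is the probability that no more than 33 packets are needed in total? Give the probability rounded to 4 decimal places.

0.4982

Finishing within 33 packets ⇔ at least 3 successes in the first 33. With X ~ Binomial(33, 0.08), P(Y ≤ 33) = 1 − P(X ≤ 2).
  k=0: C(33,0)·0.08^0·0.92^33 = 0.063826
  k=1: C(33,1)·0.08^1·0.92^32 = 0.183153
  k=2: C(33,2)·0.08^2·0.92^31 = 0.254822
1 − 0.501801 = 0.498199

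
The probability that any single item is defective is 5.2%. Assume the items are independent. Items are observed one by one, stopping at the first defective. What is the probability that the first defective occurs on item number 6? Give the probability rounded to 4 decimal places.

0.0398

Geometric (trials to first success), p = 0.052.
P(Y = 6) = (1−p)^5 · p = 0.76567 · 0.052 = 0.039815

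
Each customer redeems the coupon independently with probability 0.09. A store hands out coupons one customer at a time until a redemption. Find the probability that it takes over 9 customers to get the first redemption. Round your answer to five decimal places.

Y = number of customers to the first success; geometric, p = 0.09.
P(Y > 9) = P(first 9 all fail) = (1−p)^9 = 0.4279298

0.42793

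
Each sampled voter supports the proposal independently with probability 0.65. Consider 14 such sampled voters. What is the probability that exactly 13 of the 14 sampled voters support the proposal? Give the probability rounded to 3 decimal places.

X ~ Binomial(n=14, p=0.65).
P(X=13) = C(14,13) · p^13 · (1−p)^1
= 14 · 0.0036972 · 0.35 = 0.01812

0.018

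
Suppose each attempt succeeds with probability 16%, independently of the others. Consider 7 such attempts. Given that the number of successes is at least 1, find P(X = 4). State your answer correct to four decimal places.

0.0193

X ~ Binomial(7, 0.16). Want P(X=4 | X≥1) = P(X=4) / P(X≥1).
P(X=4) = C(7,4)·0.16^4·0.84^3 = 0.013595
P(X≥1) = 1 − 0.295090 = 0.704910
Ratio = 0.013595 / 0.704910 = 0.019286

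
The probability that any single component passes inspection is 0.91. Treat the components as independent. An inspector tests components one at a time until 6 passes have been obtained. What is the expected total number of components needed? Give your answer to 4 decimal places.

6.5934

Y = total components until the sixth success; negative binomial with r=6, p=0.91.
E[Y] = r / p = 6 / 0.91 = 6.593407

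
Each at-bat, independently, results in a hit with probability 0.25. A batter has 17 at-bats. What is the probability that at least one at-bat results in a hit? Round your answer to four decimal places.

0.9925

P(at least one) = 1 − P(none) = 1 − (1 − 0.25)^17
= 1 − 0.007517 = 0.992483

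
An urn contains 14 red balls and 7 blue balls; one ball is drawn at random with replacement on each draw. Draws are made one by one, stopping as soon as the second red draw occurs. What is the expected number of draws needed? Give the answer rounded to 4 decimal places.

Y = total draws until the second success; negative binomial with r=2, p=0.666667.
E[Y] = r / p = 2 / 0.666667 = 3.000000

3.0000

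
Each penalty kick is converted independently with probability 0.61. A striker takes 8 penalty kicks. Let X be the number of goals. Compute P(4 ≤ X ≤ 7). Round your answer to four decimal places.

X ~ Binomial(8, 0.61); P(4 ≤ X ≤ 7) = Σ C(8,k) p^k (1−p)^(8−k) over k:
  k=4: C(8,4)·0.61^4·0.39^4 = 0.224221
  k=5: C(8,5)·0.61^5·0.39^3 = 0.280563
  k=6: C(8,6)·0.61^6·0.39^2 = 0.219415
  k=7: C(8,7)·0.61^7·0.39^1 = 0.098054
Total = 0.822253

0.8223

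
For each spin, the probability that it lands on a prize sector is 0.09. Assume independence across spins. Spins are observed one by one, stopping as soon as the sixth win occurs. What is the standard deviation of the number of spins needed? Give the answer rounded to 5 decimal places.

Y = total spins until the sixth success; negative binomial with r=6, p=0.09.
SD(Y) = √[r(1−p)/p²] = √(674.0740741) = 25.9629365

25.96294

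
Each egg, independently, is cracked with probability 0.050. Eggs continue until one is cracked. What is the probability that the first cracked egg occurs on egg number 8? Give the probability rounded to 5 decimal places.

Geometric (trials to first success), p = 0.05.
P(Y = 8) = (1−p)^7 · p = 0.69834 · 0.05 = 0.0349169

0.03492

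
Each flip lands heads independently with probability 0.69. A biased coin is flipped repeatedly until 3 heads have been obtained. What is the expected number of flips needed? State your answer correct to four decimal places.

4.3478

Y = total flips until the third success; negative binomial with r=3, p=0.69.
E[Y] = r / p = 3 / 0.69 = 4.347826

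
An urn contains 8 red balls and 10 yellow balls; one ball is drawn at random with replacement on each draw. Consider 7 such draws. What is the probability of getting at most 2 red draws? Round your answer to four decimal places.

0.3273

X ~ Binomial(7, 0.444444); P(X ≤ 2) = Σ C(7,k) p^k (1−p)^(7−k) over k:
  k=0: C(7,0)·0.444444^0·0.555556^7 = 0.016334
  k=1: C(7,1)·0.444444^1·0.555556^6 = 0.091470
  k=2: C(7,2)·0.444444^2·0.555556^5 = 0.219529
Total = 0.327333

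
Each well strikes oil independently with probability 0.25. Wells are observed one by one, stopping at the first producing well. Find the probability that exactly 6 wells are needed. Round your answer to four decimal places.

Geometric (trials to first success), p = 0.25.
P(Y = 6) = (1−p)^5 · p = 0.2373 · 0.25 = 0.059326

0.0593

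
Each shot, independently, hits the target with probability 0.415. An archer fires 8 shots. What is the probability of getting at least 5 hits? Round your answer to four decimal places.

0.1978

X ~ Binomial(8, 0.415); P(X ≥ 5) = Σ C(8,k) p^k (1−p)^(8−k) over k:
  k=5: C(8,5)·0.415^5·0.585^3 = 0.138005
  k=6: C(8,6)·0.415^6·0.585^2 = 0.048951
  k=7: C(8,7)·0.415^7·0.585^1 = 0.009922
  k=8: C(8,8)·0.415^8·0.585^0 = 0.000880
Total = 0.197757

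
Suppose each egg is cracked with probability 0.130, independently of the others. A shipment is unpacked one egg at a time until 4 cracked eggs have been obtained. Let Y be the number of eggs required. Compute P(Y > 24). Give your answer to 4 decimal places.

0.6188

Needing more than 24 eggs ⇔ fewer than 4 successes in the first 24. With X ~ Binomial(24, 0.13), P(Y > 24) = P(X ≤ 3).
  k=0: C(24,0)·0.13^0·0.87^24 = 0.035356
  k=1: C(24,1)·0.13^1·0.87^23 = 0.126794
  k=2: C(24,2)·0.13^2·0.87^22 = 0.217881
  k=3: C(24,3)·0.13^3·0.87^21 = 0.238751
P(X ≤ 3) = 0.618781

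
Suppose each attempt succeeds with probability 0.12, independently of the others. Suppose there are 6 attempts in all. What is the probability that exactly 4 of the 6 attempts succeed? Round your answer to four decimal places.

0.0024

X ~ Binomial(n=6, p=0.12).
P(X=4) = C(6,4) · p^4 · (1−p)^2
= 15 · 0.00020736 · 0.7744 = 0.002409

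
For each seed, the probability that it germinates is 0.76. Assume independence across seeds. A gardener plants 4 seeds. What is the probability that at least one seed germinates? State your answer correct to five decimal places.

0.99668

P(at least one) = 1 − P(none) = 1 − (1 − 0.76)^4
= 1 − 0.0033178 = 0.9966822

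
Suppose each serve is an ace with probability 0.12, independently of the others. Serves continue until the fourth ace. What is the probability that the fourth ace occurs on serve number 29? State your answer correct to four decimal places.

Y = trial on which the fourth success occurs; negative binomial, r=4, p=0.12.
P(Y=29) = C(28,3) · p^4 · (1−p)^25
= 3276 · 0.00020736 · 0.040932 = 0.027806

0.0278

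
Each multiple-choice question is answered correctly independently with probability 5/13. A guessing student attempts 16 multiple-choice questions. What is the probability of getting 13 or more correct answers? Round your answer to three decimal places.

0.001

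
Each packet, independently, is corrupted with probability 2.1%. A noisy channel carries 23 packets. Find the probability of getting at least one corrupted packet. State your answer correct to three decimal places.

0.386

P(at least one) = 1 − P(none) = 1 − (1 − 0.021)^23
= 1 − 0.61376 = 0.38624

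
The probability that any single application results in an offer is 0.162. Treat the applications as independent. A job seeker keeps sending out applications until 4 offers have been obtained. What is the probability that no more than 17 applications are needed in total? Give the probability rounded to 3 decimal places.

0.292

Finishing within 17 applications ⇔ at least 4 successes in the first 17. With X ~ Binomial(17, 0.162), P(Y ≤ 17) = 1 − P(X ≤ 3).
  k=0: C(17,0)·0.162^0·0.838^17 = 0.04956
  k=1: C(17,1)·0.162^1·0.838^16 = 0.16288
  k=2: C(17,2)·0.162^2·0.838^15 = 0.25190
  k=3: C(17,3)·0.162^3·0.838^14 = 0.24348
1 − 0.70783 = 0.29217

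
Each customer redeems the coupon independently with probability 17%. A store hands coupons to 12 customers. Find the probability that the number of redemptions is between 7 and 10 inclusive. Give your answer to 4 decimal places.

X ~ Binomial(12, 0.17); P(7 ≤ X ≤ 10) = Σ C(12,k) p^k (1−p)^(12−k) over k:
  k=7: C(12,7)·0.17^7·0.83^5 = 0.001280
  k=8: C(12,8)·0.17^8·0.83^4 = 0.000164
  k=9: C(12,9)·0.17^9·0.83^3 = 0.000015
  k=10: C(12,10)·0.17^10·0.83^2 = 0.000001
Total = 0.001460

0.0015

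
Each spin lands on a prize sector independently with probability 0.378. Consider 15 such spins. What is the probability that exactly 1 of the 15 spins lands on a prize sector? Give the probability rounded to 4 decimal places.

X ~ Binomial(n=15, p=0.378).
P(X=1) = C(15,1) · p^1 · (1−p)^14
= 15 · 0.378 · 0.0012974 = 0.007356

0.0074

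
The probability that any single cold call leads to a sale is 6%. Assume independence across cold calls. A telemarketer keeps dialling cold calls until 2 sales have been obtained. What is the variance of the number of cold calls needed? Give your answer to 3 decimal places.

522.222

Y = total cold calls until the second success; negative binomial with r=2, p=0.06.
Var(Y) = r(1−p)/p² = 2·0.94 / 0.06² = 522.22222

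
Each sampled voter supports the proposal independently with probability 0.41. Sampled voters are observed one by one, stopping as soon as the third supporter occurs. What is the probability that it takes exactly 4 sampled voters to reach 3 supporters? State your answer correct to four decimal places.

Y = trial on which the third success occurs; negative binomial, r=3, p=0.41.
P(Y=4) = C(3,2) · p^3 · (1−p)^1
= 3 · 0.068921 · 0.59 = 0.121990

0.1220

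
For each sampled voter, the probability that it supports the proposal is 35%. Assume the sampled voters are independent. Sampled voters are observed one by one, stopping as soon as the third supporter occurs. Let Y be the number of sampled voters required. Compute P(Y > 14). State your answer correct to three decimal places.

0.084

Needing more than 14 sampled voters ⇔ fewer than 3 successes in the first 14. With X ~ Binomial(14, 0.35), P(Y > 14) = P(X ≤ 2).
  k=0: C(14,0)·0.35^0·0.65^14 = 0.00240
  k=1: C(14,1)·0.35^1·0.65^13 = 0.01812
  k=2: C(14,2)·0.35^2·0.65^12 = 0.06341
P(X ≤ 2) = 0.08393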